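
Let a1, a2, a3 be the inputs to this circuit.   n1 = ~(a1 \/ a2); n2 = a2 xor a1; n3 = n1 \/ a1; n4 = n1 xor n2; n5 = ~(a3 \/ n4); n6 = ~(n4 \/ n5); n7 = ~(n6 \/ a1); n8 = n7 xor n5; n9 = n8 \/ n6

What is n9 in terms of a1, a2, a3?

n1 = ~(a1 \/ a2)
n2 = a2 xor a1
n4 = n1 xor n2 = (~(a1 \/ a2)) xor (a2 xor a1)
n5 = ~(a3 \/ n4) = ~(a3 \/ ((~(a1 \/ a2)) xor (a2 xor a1)))
n6 = ~(n4 \/ n5) = ~(((~(a1 \/ a2)) xor (a2 xor a1)) \/ (~(a3 \/ ((~(a1 \/ a2)) xor (a2 xor a1)))))
n7 = ~(n6 \/ a1) = ~((~(((~(a1 \/ a2)) xor (a2 xor a1)) \/ (~(a3 \/ ((~(a1 \/ a2)) xor (a2 xor a1)))))) \/ a1)
n8 = n7 xor n5 = (~((~(((~(a1 \/ a2)) xor (a2 xor a1)) \/ (~(a3 \/ ((~(a1 \/ a2)) xor (a2 xor a1)))))) \/ a1)) xor (~(a3 \/ ((~(a1 \/ a2)) xor (a2 xor a1))))
n9 = n8 \/ n6 = ((~((~(((~(a1 \/ a2)) xor (a2 xor a1)) \/ (~(a3 \/ ((~(a1 \/ a2)) xor (a2 xor a1)))))) \/ a1)) xor (~(a3 \/ ((~(a1 \/ a2)) xor (a2 xor a1))))) \/ (~(((~(a1 \/ a2)) xor (a2 xor a1)) \/ (~(a3 \/ ((~(a1 \/ a2)) xor (a2 xor a1))))))

((~((~(((~(a1 \/ a2)) xor (a2 xor a1)) \/ (~(a3 \/ ((~(a1 \/ a2)) xor (a2 xor a1)))))) \/ a1)) xor (~(a3 \/ ((~(a1 \/ a2)) xor (a2 xor a1))))) \/ (~(((~(a1 \/ a2)) xor (a2 xor a1)) \/ (~(a3 \/ ((~(a1 \/ a2)) xor (a2 xor a1))))))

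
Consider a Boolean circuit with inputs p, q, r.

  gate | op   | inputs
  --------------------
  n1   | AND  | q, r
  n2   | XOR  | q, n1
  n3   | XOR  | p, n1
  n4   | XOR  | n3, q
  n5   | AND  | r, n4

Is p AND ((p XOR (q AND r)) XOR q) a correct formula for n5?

No

n1 = q AND r
n3 = p XOR n1 = p XOR (q AND r)
n4 = n3 XOR q = (p XOR (q AND r)) XOR q
n5 = r AND n4 = r AND ((p XOR (q AND r)) XOR q)
At p=1, q=0, r=0: circuit gives 0, formula gives 1.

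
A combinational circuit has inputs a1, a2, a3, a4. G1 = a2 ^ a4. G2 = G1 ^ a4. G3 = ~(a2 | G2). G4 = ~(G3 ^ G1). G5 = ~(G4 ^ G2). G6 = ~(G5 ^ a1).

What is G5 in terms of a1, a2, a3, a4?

G1 = a2 ^ a4
G2 = G1 ^ a4 = (a2 ^ a4) ^ a4
G3 = ~(a2 | G2) = ~(a2 | ((a2 ^ a4) ^ a4))
G4 = ~(G3 ^ G1) = ~((~(a2 | ((a2 ^ a4) ^ a4))) ^ (a2 ^ a4))
G5 = ~(G4 ^ G2) = ~((~((~(a2 | ((a2 ^ a4) ^ a4))) ^ (a2 ^ a4))) ^ ((a2 ^ a4) ^ a4))

~((~((~(a2 | ((a2 ^ a4) ^ a4))) ^ (a2 ^ a4))) ^ ((a2 ^ a4) ^ a4))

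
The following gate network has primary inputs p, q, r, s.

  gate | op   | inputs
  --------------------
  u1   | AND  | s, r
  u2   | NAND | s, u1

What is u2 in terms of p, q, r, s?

u1 = s AND r
u2 = s NAND u1 = s NAND (s AND r)

s NAND (s AND r)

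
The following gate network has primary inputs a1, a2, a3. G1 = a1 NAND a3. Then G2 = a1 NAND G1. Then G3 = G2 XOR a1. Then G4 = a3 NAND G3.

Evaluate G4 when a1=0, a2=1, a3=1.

G1 = 0 NAND 1 = 1
G2 = 0 NAND 1 = 1
G3 = 1 XOR 0 = 1
G4 = 1 NAND 1 = 0

0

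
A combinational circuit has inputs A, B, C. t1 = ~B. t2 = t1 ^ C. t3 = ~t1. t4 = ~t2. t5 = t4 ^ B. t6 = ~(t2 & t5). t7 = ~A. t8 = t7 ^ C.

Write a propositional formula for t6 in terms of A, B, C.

~((~B ^ C) & (~(~B ^ C) ^ B))

t1 = ~B
t2 = t1 ^ C = ~B ^ C
t4 = ~t2 = ~(~B ^ C)
t5 = t4 ^ B = ~(~B ^ C) ^ B
t6 = ~(t2 & t5) = ~((~B ^ C) & (~(~B ^ C) ^ B))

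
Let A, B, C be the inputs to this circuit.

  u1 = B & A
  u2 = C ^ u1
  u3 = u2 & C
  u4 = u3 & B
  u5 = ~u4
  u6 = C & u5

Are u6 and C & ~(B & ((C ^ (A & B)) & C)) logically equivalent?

u1 = B & A
u2 = C ^ u1 = C ^ (B & A)
u3 = u2 & C = (C ^ (B & A)) & C
u4 = u3 & B = ((C ^ (B & A)) & C) & B
u5 = ~u4 = ~(((C ^ (B & A)) & C) & B)
u6 = C & u5 = C & ~(((C ^ (B & A)) & C) & B)
At A=0, B=0, C=0: circuit gives 0, formula gives 0.
At A=0, B=0, C=1: circuit gives 1, formula gives 1.
Agrees on all 8 inputs.

Yes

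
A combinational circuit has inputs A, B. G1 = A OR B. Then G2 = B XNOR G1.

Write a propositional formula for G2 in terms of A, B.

G1 = A OR B
G2 = B XNOR G1 = B XNOR (A OR B)

B XNOR (A OR B)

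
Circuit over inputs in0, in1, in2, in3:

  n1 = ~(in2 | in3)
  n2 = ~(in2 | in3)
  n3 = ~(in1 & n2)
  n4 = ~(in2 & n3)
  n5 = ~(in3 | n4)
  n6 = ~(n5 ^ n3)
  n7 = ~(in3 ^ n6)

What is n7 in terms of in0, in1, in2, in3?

n2 = ~(in2 | in3)
n3 = ~(in1 & n2) = ~(in1 & (~(in2 | in3)))
n4 = ~(in2 & n3) = ~(in2 & (~(in1 & (~(in2 | in3)))))
n5 = ~(in3 | n4) = ~(in3 | (~(in2 & (~(in1 & (~(in2 | in3)))))))
n6 = ~(n5 ^ n3) = ~((~(in3 | (~(in2 & (~(in1 & (~(in2 | in3)))))))) ^ (~(in1 & (~(in2 | in3)))))
n7 = ~(in3 ^ n6) = ~(in3 ^ (~((~(in3 | (~(in2 & (~(in1 & (~(in2 | in3)))))))) ^ (~(in1 & (~(in2 | in3)))))))

~(in3 ^ (~((~(in3 | (~(in2 & (~(in1 & (~(in2 | in3)))))))) ^ (~(in1 & (~(in2 | in3)))))))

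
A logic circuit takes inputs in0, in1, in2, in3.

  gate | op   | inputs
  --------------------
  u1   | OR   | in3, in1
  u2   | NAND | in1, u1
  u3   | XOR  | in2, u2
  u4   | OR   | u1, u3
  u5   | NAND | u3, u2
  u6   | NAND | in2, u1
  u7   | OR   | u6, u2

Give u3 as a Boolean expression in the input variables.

in2 XOR (in1 NAND (in3 OR in1))

u1 = in3 OR in1
u2 = in1 NAND u1 = in1 NAND (in3 OR in1)
u3 = in2 XOR u2 = in2 XOR (in1 NAND (in3 OR in1))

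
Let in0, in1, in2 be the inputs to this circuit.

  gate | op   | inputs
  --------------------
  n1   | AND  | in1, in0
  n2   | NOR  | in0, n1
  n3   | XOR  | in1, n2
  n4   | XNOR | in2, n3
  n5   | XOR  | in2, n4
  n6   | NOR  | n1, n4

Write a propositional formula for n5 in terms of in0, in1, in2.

in2 XOR (in2 XNOR (in1 XOR (in0 NOR (in1 AND in0))))

n1 = in1 AND in0
n2 = in0 NOR n1 = in0 NOR (in1 AND in0)
n3 = in1 XOR n2 = in1 XOR (in0 NOR (in1 AND in0))
n4 = in2 XNOR n3 = in2 XNOR (in1 XOR (in0 NOR (in1 AND in0)))
n5 = in2 XOR n4 = in2 XOR (in2 XNOR (in1 XOR (in0 NOR (in1 AND in0))))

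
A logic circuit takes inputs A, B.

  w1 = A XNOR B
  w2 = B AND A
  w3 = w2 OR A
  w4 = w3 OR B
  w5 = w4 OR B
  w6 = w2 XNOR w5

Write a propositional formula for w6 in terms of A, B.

(B AND A) XNOR ((((B AND A) OR A) OR B) OR B)

w2 = B AND A
w3 = w2 OR A = (B AND A) OR A
w4 = w3 OR B = ((B AND A) OR A) OR B
w5 = w4 OR B = (((B AND A) OR A) OR B) OR B
w6 = w2 XNOR w5 = (B AND A) XNOR ((((B AND A) OR A) OR B) OR B)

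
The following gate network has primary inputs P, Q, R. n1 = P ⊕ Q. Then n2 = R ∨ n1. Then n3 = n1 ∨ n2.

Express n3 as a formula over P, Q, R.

(P ⊕ Q) ∨ (R ∨ (P ⊕ Q))

n1 = P ⊕ Q
n2 = R ∨ n1 = R ∨ (P ⊕ Q)
n3 = n1 ∨ n2 = (P ⊕ Q) ∨ (R ∨ (P ⊕ Q))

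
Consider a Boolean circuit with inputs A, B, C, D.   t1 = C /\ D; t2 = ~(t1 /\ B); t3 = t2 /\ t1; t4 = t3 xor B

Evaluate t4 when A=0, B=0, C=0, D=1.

0

t1 = 0 /\ 1 = 0
t2 = ~(0 /\ 0) = 1
t3 = 1 /\ 0 = 0
t4 = 0 xor 0 = 0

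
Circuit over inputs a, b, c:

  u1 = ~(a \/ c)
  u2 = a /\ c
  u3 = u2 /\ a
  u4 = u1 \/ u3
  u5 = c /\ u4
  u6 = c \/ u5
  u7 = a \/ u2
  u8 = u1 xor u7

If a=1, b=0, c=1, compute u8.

1

u1 = ~(1 \/ 1) = 0
u2 = 1 /\ 1 = 1
u7 = 1 \/ 1 = 1
u8 = 0 xor 1 = 1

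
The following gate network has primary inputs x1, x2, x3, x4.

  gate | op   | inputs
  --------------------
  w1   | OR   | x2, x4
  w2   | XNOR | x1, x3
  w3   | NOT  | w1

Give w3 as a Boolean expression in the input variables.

NOT (x2 OR x4)

w1 = x2 OR x4
w3 = NOT w1 = NOT (x2 OR x4)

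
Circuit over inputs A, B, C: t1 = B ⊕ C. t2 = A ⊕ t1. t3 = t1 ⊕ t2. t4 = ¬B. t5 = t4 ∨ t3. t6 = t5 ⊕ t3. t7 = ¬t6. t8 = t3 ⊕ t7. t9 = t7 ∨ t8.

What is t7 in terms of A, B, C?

t1 = B ⊕ C
t2 = A ⊕ t1 = A ⊕ (B ⊕ C)
t3 = t1 ⊕ t2 = (B ⊕ C) ⊕ (A ⊕ (B ⊕ C))
t4 = ¬B
t5 = t4 ∨ t3 = ¬B ∨ ((B ⊕ C) ⊕ (A ⊕ (B ⊕ C)))
t6 = t5 ⊕ t3 = (¬B ∨ ((B ⊕ C) ⊕ (A ⊕ (B ⊕ C)))) ⊕ ((B ⊕ C) ⊕ (A ⊕ (B ⊕ C)))
t7 = ¬t6 = ¬((¬B ∨ ((B ⊕ C) ⊕ (A ⊕ (B ⊕ C)))) ⊕ ((B ⊕ C) ⊕ (A ⊕ (B ⊕ C))))

¬((¬B ∨ ((B ⊕ C) ⊕ (A ⊕ (B ⊕ C)))) ⊕ ((B ⊕ C) ⊕ (A ⊕ (B ⊕ C))))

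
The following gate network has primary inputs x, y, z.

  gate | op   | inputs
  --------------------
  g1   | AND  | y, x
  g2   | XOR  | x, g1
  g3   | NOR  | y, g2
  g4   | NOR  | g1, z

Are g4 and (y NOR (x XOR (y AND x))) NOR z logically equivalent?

g1 = y AND x
g4 = g1 NOR z = (y AND x) NOR z
At x=0, y=0, z=0: circuit gives 1, formula gives 0.

No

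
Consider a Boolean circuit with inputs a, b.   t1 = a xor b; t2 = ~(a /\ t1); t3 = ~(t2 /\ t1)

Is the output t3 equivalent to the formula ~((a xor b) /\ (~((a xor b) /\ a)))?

t1 = a xor b
t2 = ~(a /\ t1) = ~(a /\ (a xor b))
t3 = ~(t2 /\ t1) = ~((~(a /\ (a xor b))) /\ (a xor b))
At a=0, b=1: circuit gives 0, formula gives 0.
At a=0, b=0: circuit gives 1, formula gives 1.
Agrees on all 4 inputs.

Yes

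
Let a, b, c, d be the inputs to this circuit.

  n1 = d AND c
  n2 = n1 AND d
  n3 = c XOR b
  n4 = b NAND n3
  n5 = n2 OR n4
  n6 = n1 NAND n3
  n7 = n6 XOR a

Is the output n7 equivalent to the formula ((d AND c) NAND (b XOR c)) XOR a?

n1 = d AND c
n3 = c XOR b
n6 = n1 NAND n3 = (d AND c) NAND (c XOR b)
n7 = n6 XOR a = ((d AND c) NAND (c XOR b)) XOR a
At a=0, b=0, c=1, d=1: circuit gives 0, formula gives 0.
At a=0, b=0, c=0, d=0: circuit gives 1, formula gives 1.
Agrees on all 16 inputs.

Yes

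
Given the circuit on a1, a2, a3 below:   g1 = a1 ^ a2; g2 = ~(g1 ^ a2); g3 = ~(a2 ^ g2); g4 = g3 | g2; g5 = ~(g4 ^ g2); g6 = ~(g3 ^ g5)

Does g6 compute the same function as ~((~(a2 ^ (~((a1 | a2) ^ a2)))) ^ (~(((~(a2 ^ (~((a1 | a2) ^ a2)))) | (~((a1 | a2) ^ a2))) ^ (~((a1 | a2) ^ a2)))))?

g1 = a1 ^ a2
g2 = ~(g1 ^ a2) = ~((a1 ^ a2) ^ a2)
g3 = ~(a2 ^ g2) = ~(a2 ^ (~((a1 ^ a2) ^ a2)))
g4 = g3 | g2 = (~(a2 ^ (~((a1 ^ a2) ^ a2)))) | (~((a1 ^ a2) ^ a2))
g5 = ~(g4 ^ g2) = ~(((~(a2 ^ (~((a1 ^ a2) ^ a2)))) | (~((a1 ^ a2) ^ a2))) ^ (~((a1 ^ a2) ^ a2)))
g6 = ~(g3 ^ g5) = ~((~(a2 ^ (~((a1 ^ a2) ^ a2)))) ^ (~(((~(a2 ^ (~((a1 ^ a2) ^ a2)))) | (~((a1 ^ a2) ^ a2))) ^ (~((a1 ^ a2) ^ a2)))))
At a1=1, a2=1, a3=0: circuit gives 0, formula gives 1.

No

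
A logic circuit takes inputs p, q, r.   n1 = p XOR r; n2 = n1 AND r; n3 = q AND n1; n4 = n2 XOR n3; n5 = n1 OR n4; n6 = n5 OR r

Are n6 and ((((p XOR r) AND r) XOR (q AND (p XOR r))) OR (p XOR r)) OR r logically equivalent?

Yes

n1 = p XOR r
n2 = n1 AND r = (p XOR r) AND r
n3 = q AND n1 = q AND (p XOR r)
n4 = n2 XOR n3 = ((p XOR r) AND r) XOR (q AND (p XOR r))
n5 = n1 OR n4 = (p XOR r) OR (((p XOR r) AND r) XOR (q AND (p XOR r)))
n6 = n5 OR r = ((p XOR r) OR (((p XOR r) AND r) XOR (q AND (p XOR r)))) OR r
At p=0, q=0, r=0: circuit gives 0, formula gives 0.
At p=0, q=0, r=1: circuit gives 1, formula gives 1.
Agrees on all 8 inputs.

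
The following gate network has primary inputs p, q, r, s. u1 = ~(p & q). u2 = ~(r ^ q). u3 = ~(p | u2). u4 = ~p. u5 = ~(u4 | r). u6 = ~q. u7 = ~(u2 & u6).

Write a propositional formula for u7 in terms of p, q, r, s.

u2 = ~(r ^ q)
u6 = ~q
u7 = ~(u2 & u6) = ~((~(r ^ q)) & ~q)

~((~(r ^ q)) & ~q)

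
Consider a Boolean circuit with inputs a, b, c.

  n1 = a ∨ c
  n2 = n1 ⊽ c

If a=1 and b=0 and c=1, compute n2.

0

n1 = 1 ∨ 1 = 1
n2 = 1 ⊽ 1 = 0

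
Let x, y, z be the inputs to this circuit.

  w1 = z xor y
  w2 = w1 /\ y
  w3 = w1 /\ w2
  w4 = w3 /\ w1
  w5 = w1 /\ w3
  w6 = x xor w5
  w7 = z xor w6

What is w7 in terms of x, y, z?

w1 = z xor y
w2 = w1 /\ y = (z xor y) /\ y
w3 = w1 /\ w2 = (z xor y) /\ ((z xor y) /\ y)
w5 = w1 /\ w3 = (z xor y) /\ ((z xor y) /\ ((z xor y) /\ y))
w6 = x xor w5 = x xor ((z xor y) /\ ((z xor y) /\ ((z xor y) /\ y)))
w7 = z xor w6 = z xor (x xor ((z xor y) /\ ((z xor y) /\ ((z xor y) /\ y))))

z xor (x xor ((z xor y) /\ ((z xor y) /\ ((z xor y) /\ y))))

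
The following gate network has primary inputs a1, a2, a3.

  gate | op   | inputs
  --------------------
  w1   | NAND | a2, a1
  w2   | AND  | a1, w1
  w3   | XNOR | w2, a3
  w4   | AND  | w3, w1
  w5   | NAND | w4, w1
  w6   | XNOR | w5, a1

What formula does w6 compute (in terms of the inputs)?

((((a1 AND (a2 NAND a1)) XNOR a3) AND (a2 NAND a1)) NAND (a2 NAND a1)) XNOR a1

w1 = a2 NAND a1
w2 = a1 AND w1 = a1 AND (a2 NAND a1)
w3 = w2 XNOR a3 = (a1 AND (a2 NAND a1)) XNOR a3
w4 = w3 AND w1 = ((a1 AND (a2 NAND a1)) XNOR a3) AND (a2 NAND a1)
w5 = w4 NAND w1 = (((a1 AND (a2 NAND a1)) XNOR a3) AND (a2 NAND a1)) NAND (a2 NAND a1)
w6 = w5 XNOR a1 = ((((a1 AND (a2 NAND a1)) XNOR a3) AND (a2 NAND a1)) NAND (a2 NAND a1)) XNOR a1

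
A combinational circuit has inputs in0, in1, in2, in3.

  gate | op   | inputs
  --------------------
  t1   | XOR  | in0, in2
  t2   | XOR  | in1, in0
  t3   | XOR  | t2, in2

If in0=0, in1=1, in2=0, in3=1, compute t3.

t2 = 1 XOR 0 = 1
t3 = 1 XOR 0 = 1

1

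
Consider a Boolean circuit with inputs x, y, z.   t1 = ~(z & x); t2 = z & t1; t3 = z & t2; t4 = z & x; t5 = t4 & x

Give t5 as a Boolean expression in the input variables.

(z & x) & x

t4 = z & x
t5 = t4 & x = (z & x) & x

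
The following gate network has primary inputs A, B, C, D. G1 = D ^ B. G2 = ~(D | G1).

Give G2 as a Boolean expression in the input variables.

~(D | (D ^ B))

G1 = D ^ B
G2 = ~(D | G1) = ~(D | (D ^ B))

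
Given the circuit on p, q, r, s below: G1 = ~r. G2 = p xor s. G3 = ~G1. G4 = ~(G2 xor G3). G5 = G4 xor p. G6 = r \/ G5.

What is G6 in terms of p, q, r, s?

r \/ ((~((p xor s) xor ~~r)) xor p)

G1 = ~r
G2 = p xor s
G3 = ~G1 = ~~r
G4 = ~(G2 xor G3) = ~((p xor s) xor ~~r)
G5 = G4 xor p = (~((p xor s) xor ~~r)) xor p
G6 = r \/ G5 = r \/ ((~((p xor s) xor ~~r)) xor p)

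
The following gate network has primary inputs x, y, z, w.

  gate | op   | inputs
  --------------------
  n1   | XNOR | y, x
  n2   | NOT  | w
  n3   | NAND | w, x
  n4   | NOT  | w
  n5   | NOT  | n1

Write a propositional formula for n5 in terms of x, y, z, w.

n1 = y XNOR x
n5 = NOT n1 = NOT (y XNOR x)

NOT (y XNOR x)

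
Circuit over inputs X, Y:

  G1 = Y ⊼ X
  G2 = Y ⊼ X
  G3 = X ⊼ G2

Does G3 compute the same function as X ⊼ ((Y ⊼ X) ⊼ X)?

No

G2 = Y ⊼ X
G3 = X ⊼ G2 = X ⊼ (Y ⊼ X)
At X=1, Y=0: circuit gives 0, formula gives 1.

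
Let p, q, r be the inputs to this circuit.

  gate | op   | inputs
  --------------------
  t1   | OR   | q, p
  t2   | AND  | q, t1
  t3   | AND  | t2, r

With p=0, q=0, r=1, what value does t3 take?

0

t1 = 0 OR 0 = 0
t2 = 0 AND 0 = 0
t3 = 0 AND 1 = 0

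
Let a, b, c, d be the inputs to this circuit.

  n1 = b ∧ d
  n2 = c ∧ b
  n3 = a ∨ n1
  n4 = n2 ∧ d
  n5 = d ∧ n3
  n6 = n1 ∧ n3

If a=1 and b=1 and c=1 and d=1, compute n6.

1

n1 = 1 ∧ 1 = 1
n3 = 1 ∨ 1 = 1
n6 = 1 ∧ 1 = 1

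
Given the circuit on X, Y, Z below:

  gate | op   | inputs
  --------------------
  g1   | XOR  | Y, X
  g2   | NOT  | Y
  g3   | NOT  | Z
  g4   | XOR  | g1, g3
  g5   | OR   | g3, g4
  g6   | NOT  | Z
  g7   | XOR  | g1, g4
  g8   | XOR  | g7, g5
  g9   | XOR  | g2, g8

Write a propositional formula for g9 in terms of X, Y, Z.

NOT Y XOR (((Y XOR X) XOR ((Y XOR X) XOR NOT Z)) XOR (NOT Z OR ((Y XOR X) XOR NOT Z)))

g1 = Y XOR X
g2 = NOT Y
g3 = NOT Z
g4 = g1 XOR g3 = (Y XOR X) XOR NOT Z
g5 = g3 OR g4 = NOT Z OR ((Y XOR X) XOR NOT Z)
g7 = g1 XOR g4 = (Y XOR X) XOR ((Y XOR X) XOR NOT Z)
g8 = g7 XOR g5 = ((Y XOR X) XOR ((Y XOR X) XOR NOT Z)) XOR (NOT Z OR ((Y XOR X) XOR NOT Z))
g9 = g2 XOR g8 = NOT Y XOR (((Y XOR X) XOR ((Y XOR X) XOR NOT Z)) XOR (NOT Z OR ((Y XOR X) XOR NOT Z)))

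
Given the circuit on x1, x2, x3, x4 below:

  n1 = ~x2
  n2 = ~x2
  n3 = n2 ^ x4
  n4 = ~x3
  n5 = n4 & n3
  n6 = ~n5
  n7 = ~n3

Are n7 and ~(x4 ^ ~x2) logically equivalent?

Yes

n2 = ~x2
n3 = n2 ^ x4 = ~x2 ^ x4
n7 = ~n3 = ~(~x2 ^ x4)
At x1=0, x2=0, x3=0, x4=0: circuit gives 0, formula gives 0.
At x1=0, x2=0, x3=0, x4=1: circuit gives 1, formula gives 1.
Agrees on all 16 inputs.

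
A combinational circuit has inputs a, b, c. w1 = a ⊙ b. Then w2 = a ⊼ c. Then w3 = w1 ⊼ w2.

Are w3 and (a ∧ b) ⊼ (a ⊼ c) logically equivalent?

w1 = a ⊙ b
w2 = a ⊼ c
w3 = w1 ⊼ w2 = (a ⊙ b) ⊼ (a ⊼ c)
At a=0, b=0, c=0: circuit gives 0, formula gives 1.

No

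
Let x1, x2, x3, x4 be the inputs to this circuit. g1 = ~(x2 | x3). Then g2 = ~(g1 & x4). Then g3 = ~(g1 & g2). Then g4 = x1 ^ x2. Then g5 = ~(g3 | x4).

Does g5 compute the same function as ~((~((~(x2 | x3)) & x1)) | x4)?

g1 = ~(x2 | x3)
g2 = ~(g1 & x4) = ~((~(x2 | x3)) & x4)
g3 = ~(g1 & g2) = ~((~(x2 | x3)) & (~((~(x2 | x3)) & x4)))
g5 = ~(g3 | x4) = ~((~((~(x2 | x3)) & (~((~(x2 | x3)) & x4)))) | x4)
At x1=0, x2=0, x3=0, x4=0: circuit gives 1, formula gives 0.

No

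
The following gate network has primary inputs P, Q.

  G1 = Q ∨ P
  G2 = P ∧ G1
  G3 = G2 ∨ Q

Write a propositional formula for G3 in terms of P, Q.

(P ∧ (Q ∨ P)) ∨ Q

G1 = Q ∨ P
G2 = P ∧ G1 = P ∧ (Q ∨ P)
G3 = G2 ∨ Q = (P ∧ (Q ∨ P)) ∨ Q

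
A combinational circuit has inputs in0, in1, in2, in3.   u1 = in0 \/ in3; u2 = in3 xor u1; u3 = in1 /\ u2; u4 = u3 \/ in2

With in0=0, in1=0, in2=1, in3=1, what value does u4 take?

1

u1 = 0 \/ 1 = 1
u2 = 1 xor 1 = 0
u3 = 0 /\ 0 = 0
u4 = 0 \/ 1 = 1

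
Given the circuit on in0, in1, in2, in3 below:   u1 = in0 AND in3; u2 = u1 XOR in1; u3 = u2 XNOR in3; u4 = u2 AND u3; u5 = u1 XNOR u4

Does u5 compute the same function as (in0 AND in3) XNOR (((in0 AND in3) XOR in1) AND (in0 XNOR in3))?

No

u1 = in0 AND in3
u2 = u1 XOR in1 = (in0 AND in3) XOR in1
u3 = u2 XNOR in3 = ((in0 AND in3) XOR in1) XNOR in3
u4 = u2 AND u3 = ((in0 AND in3) XOR in1) AND (((in0 AND in3) XOR in1) XNOR in3)
u5 = u1 XNOR u4 = (in0 AND in3) XNOR (((in0 AND in3) XOR in1) AND (((in0 AND in3) XOR in1) XNOR in3))
At in0=0, in1=1, in2=0, in3=0: circuit gives 1, formula gives 0.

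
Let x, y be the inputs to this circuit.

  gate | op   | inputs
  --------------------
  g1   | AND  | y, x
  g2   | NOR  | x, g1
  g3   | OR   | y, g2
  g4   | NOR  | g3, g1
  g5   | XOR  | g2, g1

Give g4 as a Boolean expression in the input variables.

(y OR (x NOR (y AND x))) NOR (y AND x)

g1 = y AND x
g2 = x NOR g1 = x NOR (y AND x)
g3 = y OR g2 = y OR (x NOR (y AND x))
g4 = g3 NOR g1 = (y OR (x NOR (y AND x))) NOR (y AND x)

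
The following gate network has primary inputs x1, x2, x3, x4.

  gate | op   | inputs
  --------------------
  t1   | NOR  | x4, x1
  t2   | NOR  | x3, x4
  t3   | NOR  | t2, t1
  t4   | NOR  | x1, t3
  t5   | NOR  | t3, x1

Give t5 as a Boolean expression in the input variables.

((x3 NOR x4) NOR (x4 NOR x1)) NOR x1

t1 = x4 NOR x1
t2 = x3 NOR x4
t3 = t2 NOR t1 = (x3 NOR x4) NOR (x4 NOR x1)
t5 = t3 NOR x1 = ((x3 NOR x4) NOR (x4 NOR x1)) NOR x1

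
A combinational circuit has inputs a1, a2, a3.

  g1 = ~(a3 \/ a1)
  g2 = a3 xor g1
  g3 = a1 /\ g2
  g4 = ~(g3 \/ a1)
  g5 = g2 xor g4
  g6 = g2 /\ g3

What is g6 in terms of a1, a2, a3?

g1 = ~(a3 \/ a1)
g2 = a3 xor g1 = a3 xor (~(a3 \/ a1))
g3 = a1 /\ g2 = a1 /\ (a3 xor (~(a3 \/ a1)))
g6 = g2 /\ g3 = (a3 xor (~(a3 \/ a1))) /\ (a1 /\ (a3 xor (~(a3 \/ a1))))

(a3 xor (~(a3 \/ a1))) /\ (a1 /\ (a3 xor (~(a3 \/ a1))))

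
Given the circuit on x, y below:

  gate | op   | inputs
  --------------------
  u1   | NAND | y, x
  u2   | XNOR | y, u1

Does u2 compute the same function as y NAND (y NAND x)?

u1 = y NAND x
u2 = y XNOR u1 = y XNOR (y NAND x)
At x=0, y=0: circuit gives 0, formula gives 1.

No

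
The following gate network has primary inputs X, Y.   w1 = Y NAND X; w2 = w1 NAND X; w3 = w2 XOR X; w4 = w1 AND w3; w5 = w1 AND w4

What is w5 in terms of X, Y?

(Y NAND X) AND ((Y NAND X) AND (((Y NAND X) NAND X) XOR X))

w1 = Y NAND X
w2 = w1 NAND X = (Y NAND X) NAND X
w3 = w2 XOR X = ((Y NAND X) NAND X) XOR X
w4 = w1 AND w3 = (Y NAND X) AND (((Y NAND X) NAND X) XOR X)
w5 = w1 AND w4 = (Y NAND X) AND ((Y NAND X) AND (((Y NAND X) NAND X) XOR X))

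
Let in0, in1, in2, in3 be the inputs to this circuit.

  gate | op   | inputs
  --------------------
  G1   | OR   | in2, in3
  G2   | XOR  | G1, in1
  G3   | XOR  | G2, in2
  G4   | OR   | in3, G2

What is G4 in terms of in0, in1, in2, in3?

G1 = in2 OR in3
G2 = G1 XOR in1 = (in2 OR in3) XOR in1
G4 = in3 OR G2 = in3 OR ((in2 OR in3) XOR in1)

in3 OR ((in2 OR in3) XOR in1)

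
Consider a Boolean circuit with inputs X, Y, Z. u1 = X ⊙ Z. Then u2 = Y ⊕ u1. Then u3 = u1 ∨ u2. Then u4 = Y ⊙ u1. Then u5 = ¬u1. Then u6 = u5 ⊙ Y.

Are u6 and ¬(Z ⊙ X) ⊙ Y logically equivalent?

u1 = X ⊙ Z
u5 = ¬u1 = ¬(X ⊙ Z)
u6 = u5 ⊙ Y = ¬(X ⊙ Z) ⊙ Y
At X=0, Y=0, Z=1: circuit gives 0, formula gives 0.
At X=0, Y=0, Z=0: circuit gives 1, formula gives 1.
Agrees on all 8 inputs.

Yes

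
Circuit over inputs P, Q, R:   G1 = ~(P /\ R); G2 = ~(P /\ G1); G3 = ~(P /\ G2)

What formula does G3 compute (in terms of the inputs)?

~(P /\ (~(P /\ (~(P /\ R)))))

G1 = ~(P /\ R)
G2 = ~(P /\ G1) = ~(P /\ (~(P /\ R)))
G3 = ~(P /\ G2) = ~(P /\ (~(P /\ (~(P /\ R)))))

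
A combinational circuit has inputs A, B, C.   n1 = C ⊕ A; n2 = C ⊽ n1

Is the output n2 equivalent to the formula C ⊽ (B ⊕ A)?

n1 = C ⊕ A
n2 = C ⊽ n1 = C ⊽ (C ⊕ A)
At A=0, B=1, C=0: circuit gives 1, formula gives 0.

No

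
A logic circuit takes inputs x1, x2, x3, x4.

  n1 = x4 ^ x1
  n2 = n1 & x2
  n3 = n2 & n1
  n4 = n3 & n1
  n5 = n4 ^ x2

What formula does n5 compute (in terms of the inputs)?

n1 = x4 ^ x1
n2 = n1 & x2 = (x4 ^ x1) & x2
n3 = n2 & n1 = ((x4 ^ x1) & x2) & (x4 ^ x1)
n4 = n3 & n1 = (((x4 ^ x1) & x2) & (x4 ^ x1)) & (x4 ^ x1)
n5 = n4 ^ x2 = ((((x4 ^ x1) & x2) & (x4 ^ x1)) & (x4 ^ x1)) ^ x2

((((x4 ^ x1) & x2) & (x4 ^ x1)) & (x4 ^ x1)) ^ x2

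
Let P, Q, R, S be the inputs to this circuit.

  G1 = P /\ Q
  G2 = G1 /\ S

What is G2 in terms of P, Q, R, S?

G1 = P /\ Q
G2 = G1 /\ S = (P /\ Q) /\ S

(P /\ Q) /\ S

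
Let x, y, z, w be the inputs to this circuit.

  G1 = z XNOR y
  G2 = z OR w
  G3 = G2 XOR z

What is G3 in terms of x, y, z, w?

(z OR w) XOR z

G2 = z OR w
G3 = G2 XOR z = (z OR w) XOR z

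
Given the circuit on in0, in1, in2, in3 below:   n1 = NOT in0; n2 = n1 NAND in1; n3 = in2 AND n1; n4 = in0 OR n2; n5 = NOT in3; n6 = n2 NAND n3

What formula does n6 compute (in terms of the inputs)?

n1 = NOT in0
n2 = n1 NAND in1 = NOT in0 NAND in1
n3 = in2 AND n1 = in2 AND NOT in0
n6 = n2 NAND n3 = (NOT in0 NAND in1) NAND (in2 AND NOT in0)

(NOT in0 NAND in1) NAND (in2 AND NOT in0)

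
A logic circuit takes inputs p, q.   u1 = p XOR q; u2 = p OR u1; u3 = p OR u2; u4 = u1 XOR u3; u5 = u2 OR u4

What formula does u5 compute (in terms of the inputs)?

u1 = p XOR q
u2 = p OR u1 = p OR (p XOR q)
u3 = p OR u2 = p OR (p OR (p XOR q))
u4 = u1 XOR u3 = (p XOR q) XOR (p OR (p OR (p XOR q)))
u5 = u2 OR u4 = (p OR (p XOR q)) OR ((p XOR q) XOR (p OR (p OR (p XOR q))))

(p OR (p XOR q)) OR ((p XOR q) XOR (p OR (p OR (p XOR q))))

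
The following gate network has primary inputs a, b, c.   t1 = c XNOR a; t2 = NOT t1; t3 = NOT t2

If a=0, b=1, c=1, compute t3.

t1 = 1 XNOR 0 = 0
t2 = NOT 0 = 1
t3 = NOT 1 = 0

0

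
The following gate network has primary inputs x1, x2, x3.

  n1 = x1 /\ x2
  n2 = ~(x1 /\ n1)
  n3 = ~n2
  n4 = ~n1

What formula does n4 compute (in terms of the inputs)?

n1 = x1 /\ x2
n4 = ~n1 = ~(x1 /\ x2)

~(x1 /\ x2)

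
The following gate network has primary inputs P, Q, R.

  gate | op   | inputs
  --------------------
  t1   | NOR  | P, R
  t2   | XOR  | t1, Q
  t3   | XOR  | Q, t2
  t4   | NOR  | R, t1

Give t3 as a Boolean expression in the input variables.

t1 = P NOR R
t2 = t1 XOR Q = (P NOR R) XOR Q
t3 = Q XOR t2 = Q XOR ((P NOR R) XOR Q)

Q XOR ((P NOR R) XOR Q)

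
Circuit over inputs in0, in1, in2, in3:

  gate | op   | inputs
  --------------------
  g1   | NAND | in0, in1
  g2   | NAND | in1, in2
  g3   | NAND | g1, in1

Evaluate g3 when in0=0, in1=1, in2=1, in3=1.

g1 = 0 NAND 1 = 1
g3 = 1 NAND 1 = 0

0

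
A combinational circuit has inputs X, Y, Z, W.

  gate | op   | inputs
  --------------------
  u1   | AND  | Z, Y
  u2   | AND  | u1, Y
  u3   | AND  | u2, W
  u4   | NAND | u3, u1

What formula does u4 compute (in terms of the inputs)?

(((Z AND Y) AND Y) AND W) NAND (Z AND Y)

u1 = Z AND Y
u2 = u1 AND Y = (Z AND Y) AND Y
u3 = u2 AND W = ((Z AND Y) AND Y) AND W
u4 = u3 NAND u1 = (((Z AND Y) AND Y) AND W) NAND (Z AND Y)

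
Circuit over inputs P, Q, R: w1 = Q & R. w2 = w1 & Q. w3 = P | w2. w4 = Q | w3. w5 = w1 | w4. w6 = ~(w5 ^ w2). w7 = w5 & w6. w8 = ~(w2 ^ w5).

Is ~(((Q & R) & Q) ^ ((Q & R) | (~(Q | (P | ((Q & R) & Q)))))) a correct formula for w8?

No

w1 = Q & R
w2 = w1 & Q = (Q & R) & Q
w3 = P | w2 = P | ((Q & R) & Q)
w4 = Q | w3 = Q | (P | ((Q & R) & Q))
w5 = w1 | w4 = (Q & R) | (Q | (P | ((Q & R) & Q)))
w8 = ~(w2 ^ w5) = ~(((Q & R) & Q) ^ ((Q & R) | (Q | (P | ((Q & R) & Q)))))
At P=0, Q=0, R=0: circuit gives 1, formula gives 0.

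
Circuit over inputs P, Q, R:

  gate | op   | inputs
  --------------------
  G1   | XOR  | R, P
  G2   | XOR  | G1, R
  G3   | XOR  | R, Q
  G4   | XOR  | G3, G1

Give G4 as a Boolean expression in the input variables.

(R XOR Q) XOR (R XOR P)

G1 = R XOR P
G3 = R XOR Q
G4 = G3 XOR G1 = (R XOR Q) XOR (R XOR P)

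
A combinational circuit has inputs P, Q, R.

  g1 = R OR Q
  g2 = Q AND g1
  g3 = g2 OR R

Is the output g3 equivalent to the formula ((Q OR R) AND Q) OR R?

Yes

g1 = R OR Q
g2 = Q AND g1 = Q AND (R OR Q)
g3 = g2 OR R = (Q AND (R OR Q)) OR R
At P=0, Q=0, R=0: circuit gives 0, formula gives 0.
At P=0, Q=0, R=1: circuit gives 1, formula gives 1.
Agrees on all 8 inputs.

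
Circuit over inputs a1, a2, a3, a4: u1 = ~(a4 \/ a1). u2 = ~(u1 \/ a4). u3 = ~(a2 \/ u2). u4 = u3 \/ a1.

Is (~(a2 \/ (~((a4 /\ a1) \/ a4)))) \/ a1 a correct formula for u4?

u1 = ~(a4 \/ a1)
u2 = ~(u1 \/ a4) = ~((~(a4 \/ a1)) \/ a4)
u3 = ~(a2 \/ u2) = ~(a2 \/ (~((~(a4 \/ a1)) \/ a4)))
u4 = u3 \/ a1 = (~(a2 \/ (~((~(a4 \/ a1)) \/ a4)))) \/ a1
At a1=0, a2=0, a3=0, a4=0: circuit gives 1, formula gives 0.

No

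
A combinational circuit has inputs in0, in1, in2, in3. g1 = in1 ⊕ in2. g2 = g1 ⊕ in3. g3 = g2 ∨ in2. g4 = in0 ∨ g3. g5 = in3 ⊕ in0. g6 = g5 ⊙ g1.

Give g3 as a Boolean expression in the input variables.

((in1 ⊕ in2) ⊕ in3) ∨ in2

g1 = in1 ⊕ in2
g2 = g1 ⊕ in3 = (in1 ⊕ in2) ⊕ in3
g3 = g2 ∨ in2 = ((in1 ⊕ in2) ⊕ in3) ∨ in2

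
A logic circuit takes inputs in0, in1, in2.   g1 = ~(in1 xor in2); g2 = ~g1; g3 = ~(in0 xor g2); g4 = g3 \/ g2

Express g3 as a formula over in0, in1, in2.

~(in0 xor ~(~(in1 xor in2)))

g1 = ~(in1 xor in2)
g2 = ~g1 = ~(~(in1 xor in2))
g3 = ~(in0 xor g2) = ~(in0 xor ~(~(in1 xor in2)))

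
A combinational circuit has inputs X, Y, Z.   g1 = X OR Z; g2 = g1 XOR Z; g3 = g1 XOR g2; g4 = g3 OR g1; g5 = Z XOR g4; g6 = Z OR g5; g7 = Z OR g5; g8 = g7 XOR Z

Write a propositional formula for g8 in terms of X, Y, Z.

(Z OR (Z XOR (((X OR Z) XOR ((X OR Z) XOR Z)) OR (X OR Z)))) XOR Z

g1 = X OR Z
g2 = g1 XOR Z = (X OR Z) XOR Z
g3 = g1 XOR g2 = (X OR Z) XOR ((X OR Z) XOR Z)
g4 = g3 OR g1 = ((X OR Z) XOR ((X OR Z) XOR Z)) OR (X OR Z)
g5 = Z XOR g4 = Z XOR (((X OR Z) XOR ((X OR Z) XOR Z)) OR (X OR Z))
g7 = Z OR g5 = Z OR (Z XOR (((X OR Z) XOR ((X OR Z) XOR Z)) OR (X OR Z)))
g8 = g7 XOR Z = (Z OR (Z XOR (((X OR Z) XOR ((X OR Z) XOR Z)) OR (X OR Z)))) XOR Z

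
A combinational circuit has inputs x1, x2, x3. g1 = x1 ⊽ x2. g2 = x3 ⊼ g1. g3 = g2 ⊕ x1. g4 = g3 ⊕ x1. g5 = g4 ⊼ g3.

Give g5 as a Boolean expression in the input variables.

g1 = x1 ⊽ x2
g2 = x3 ⊼ g1 = x3 ⊼ (x1 ⊽ x2)
g3 = g2 ⊕ x1 = (x3 ⊼ (x1 ⊽ x2)) ⊕ x1
g4 = g3 ⊕ x1 = ((x3 ⊼ (x1 ⊽ x2)) ⊕ x1) ⊕ x1
g5 = g4 ⊼ g3 = (((x3 ⊼ (x1 ⊽ x2)) ⊕ x1) ⊕ x1) ⊼ ((x3 ⊼ (x1 ⊽ x2)) ⊕ x1)

(((x3 ⊼ (x1 ⊽ x2)) ⊕ x1) ⊕ x1) ⊼ ((x3 ⊼ (x1 ⊽ x2)) ⊕ x1)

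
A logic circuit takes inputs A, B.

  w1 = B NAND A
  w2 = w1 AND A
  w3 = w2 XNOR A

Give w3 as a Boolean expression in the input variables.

w1 = B NAND A
w2 = w1 AND A = (B NAND A) AND A
w3 = w2 XNOR A = ((B NAND A) AND A) XNOR A

((B NAND A) AND A) XNOR A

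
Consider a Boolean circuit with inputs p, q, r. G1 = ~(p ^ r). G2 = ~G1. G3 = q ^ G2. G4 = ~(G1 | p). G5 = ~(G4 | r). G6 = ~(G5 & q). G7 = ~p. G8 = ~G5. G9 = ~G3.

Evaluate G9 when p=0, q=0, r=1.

G1 = ~(0 ^ 1) = 0
G2 = ~0 = 1
G3 = 0 ^ 1 = 1
G9 = ~1 = 0

0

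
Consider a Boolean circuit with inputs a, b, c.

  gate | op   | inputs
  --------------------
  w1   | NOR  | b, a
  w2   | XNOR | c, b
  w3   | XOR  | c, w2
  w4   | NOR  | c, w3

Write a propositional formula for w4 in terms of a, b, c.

w2 = c XNOR b
w3 = c XOR w2 = c XOR (c XNOR b)
w4 = c NOR w3 = c NOR (c XOR (c XNOR b))

c NOR (c XOR (c XNOR b))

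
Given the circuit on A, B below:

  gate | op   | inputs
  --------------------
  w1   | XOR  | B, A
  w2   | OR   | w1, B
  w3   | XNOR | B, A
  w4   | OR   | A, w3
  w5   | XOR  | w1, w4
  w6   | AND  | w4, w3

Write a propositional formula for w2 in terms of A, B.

w1 = B XOR A
w2 = w1 OR B = (B XOR A) OR B

(B XOR A) OR B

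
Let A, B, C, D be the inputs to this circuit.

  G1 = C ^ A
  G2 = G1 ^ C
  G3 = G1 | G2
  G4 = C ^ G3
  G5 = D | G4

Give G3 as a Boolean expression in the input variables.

(C ^ A) | ((C ^ A) ^ C)

G1 = C ^ A
G2 = G1 ^ C = (C ^ A) ^ C
G3 = G1 | G2 = (C ^ A) | ((C ^ A) ^ C)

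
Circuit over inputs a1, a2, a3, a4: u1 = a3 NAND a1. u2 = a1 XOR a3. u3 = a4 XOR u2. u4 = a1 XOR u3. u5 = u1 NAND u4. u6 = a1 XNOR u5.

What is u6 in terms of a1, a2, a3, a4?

u1 = a3 NAND a1
u2 = a1 XOR a3
u3 = a4 XOR u2 = a4 XOR (a1 XOR a3)
u4 = a1 XOR u3 = a1 XOR (a4 XOR (a1 XOR a3))
u5 = u1 NAND u4 = (a3 NAND a1) NAND (a1 XOR (a4 XOR (a1 XOR a3)))
u6 = a1 XNOR u5 = a1 XNOR ((a3 NAND a1) NAND (a1 XOR (a4 XOR (a1 XOR a3))))

a1 XNOR ((a3 NAND a1) NAND (a1 XOR (a4 XOR (a1 XOR a3))))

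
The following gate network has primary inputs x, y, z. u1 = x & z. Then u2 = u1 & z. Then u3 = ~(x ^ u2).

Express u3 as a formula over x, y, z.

u1 = x & z
u2 = u1 & z = (x & z) & z
u3 = ~(x ^ u2) = ~(x ^ ((x & z) & z))

~(x ^ ((x & z) & z))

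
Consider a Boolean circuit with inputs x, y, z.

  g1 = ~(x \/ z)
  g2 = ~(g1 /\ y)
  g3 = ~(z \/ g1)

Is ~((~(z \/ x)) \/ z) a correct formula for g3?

Yes

g1 = ~(x \/ z)
g3 = ~(z \/ g1) = ~(z \/ (~(x \/ z)))
At x=0, y=0, z=0: circuit gives 0, formula gives 0.
At x=1, y=0, z=0: circuit gives 1, formula gives 1.
Agrees on all 8 inputs.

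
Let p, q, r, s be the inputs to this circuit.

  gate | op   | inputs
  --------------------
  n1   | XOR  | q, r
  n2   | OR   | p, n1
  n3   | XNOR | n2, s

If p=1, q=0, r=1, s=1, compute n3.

1

n1 = 0 XOR 1 = 1
n2 = 1 OR 1 = 1
n3 = 1 XNOR 1 = 1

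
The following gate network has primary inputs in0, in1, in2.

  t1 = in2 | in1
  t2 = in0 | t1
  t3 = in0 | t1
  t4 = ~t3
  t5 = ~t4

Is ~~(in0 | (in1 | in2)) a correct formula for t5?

t1 = in2 | in1
t3 = in0 | t1 = in0 | (in2 | in1)
t4 = ~t3 = ~(in0 | (in2 | in1))
t5 = ~t4 = ~~(in0 | (in2 | in1))
At in0=0, in1=0, in2=0: circuit gives 0, formula gives 0.
At in0=0, in1=0, in2=1: circuit gives 1, formula gives 1.
Agrees on all 8 inputs.

Yes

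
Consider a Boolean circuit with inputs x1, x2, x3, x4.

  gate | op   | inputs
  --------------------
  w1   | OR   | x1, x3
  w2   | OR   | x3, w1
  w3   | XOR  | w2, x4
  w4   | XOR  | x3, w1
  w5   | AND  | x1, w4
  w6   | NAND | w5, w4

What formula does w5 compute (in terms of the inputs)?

w1 = x1 OR x3
w4 = x3 XOR w1 = x3 XOR (x1 OR x3)
w5 = x1 AND w4 = x1 AND (x3 XOR (x1 OR x3))

x1 AND (x3 XOR (x1 OR x3))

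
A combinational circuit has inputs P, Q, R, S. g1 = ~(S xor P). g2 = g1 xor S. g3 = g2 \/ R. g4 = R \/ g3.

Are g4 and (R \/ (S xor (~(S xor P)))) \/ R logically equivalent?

Yes

g1 = ~(S xor P)
g2 = g1 xor S = (~(S xor P)) xor S
g3 = g2 \/ R = ((~(S xor P)) xor S) \/ R
g4 = R \/ g3 = R \/ (((~(S xor P)) xor S) \/ R)
At P=1, Q=0, R=0, S=0: circuit gives 0, formula gives 0.
At P=0, Q=0, R=0, S=0: circuit gives 1, formula gives 1.
Agrees on all 16 inputs.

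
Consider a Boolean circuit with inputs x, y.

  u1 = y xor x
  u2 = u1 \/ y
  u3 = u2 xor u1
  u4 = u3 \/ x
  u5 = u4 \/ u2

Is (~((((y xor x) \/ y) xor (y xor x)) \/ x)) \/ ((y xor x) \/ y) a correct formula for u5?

No

u1 = y xor x
u2 = u1 \/ y = (y xor x) \/ y
u3 = u2 xor u1 = ((y xor x) \/ y) xor (y xor x)
u4 = u3 \/ x = (((y xor x) \/ y) xor (y xor x)) \/ x
u5 = u4 \/ u2 = ((((y xor x) \/ y) xor (y xor x)) \/ x) \/ ((y xor x) \/ y)
At x=0, y=0: circuit gives 0, formula gives 1.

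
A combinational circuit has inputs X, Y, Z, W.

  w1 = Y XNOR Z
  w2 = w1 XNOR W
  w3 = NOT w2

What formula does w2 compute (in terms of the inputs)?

w1 = Y XNOR Z
w2 = w1 XNOR W = (Y XNOR Z) XNOR W

(Y XNOR Z) XNOR W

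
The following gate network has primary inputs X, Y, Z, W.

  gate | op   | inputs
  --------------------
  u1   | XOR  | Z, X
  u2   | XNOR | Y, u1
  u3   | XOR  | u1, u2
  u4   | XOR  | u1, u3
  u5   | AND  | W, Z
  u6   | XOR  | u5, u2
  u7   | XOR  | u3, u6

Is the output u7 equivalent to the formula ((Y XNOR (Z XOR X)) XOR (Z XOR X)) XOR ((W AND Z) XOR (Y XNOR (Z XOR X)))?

Yes

u1 = Z XOR X
u2 = Y XNOR u1 = Y XNOR (Z XOR X)
u3 = u1 XOR u2 = (Z XOR X) XOR (Y XNOR (Z XOR X))
u5 = W AND Z
u6 = u5 XOR u2 = (W AND Z) XOR (Y XNOR (Z XOR X))
u7 = u3 XOR u6 = ((Z XOR X) XOR (Y XNOR (Z XOR X))) XOR ((W AND Z) XOR (Y XNOR (Z XOR X)))
At X=0, Y=0, Z=0, W=0: circuit gives 0, formula gives 0.
At X=0, Y=0, Z=1, W=0: circuit gives 1, formula gives 1.
Agrees on all 16 inputs.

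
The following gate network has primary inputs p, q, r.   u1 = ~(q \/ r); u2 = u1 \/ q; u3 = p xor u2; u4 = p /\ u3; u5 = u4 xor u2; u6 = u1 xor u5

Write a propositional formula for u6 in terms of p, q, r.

(~(q \/ r)) xor ((p /\ (p xor ((~(q \/ r)) \/ q))) xor ((~(q \/ r)) \/ q))

u1 = ~(q \/ r)
u2 = u1 \/ q = (~(q \/ r)) \/ q
u3 = p xor u2 = p xor ((~(q \/ r)) \/ q)
u4 = p /\ u3 = p /\ (p xor ((~(q \/ r)) \/ q))
u5 = u4 xor u2 = (p /\ (p xor ((~(q \/ r)) \/ q))) xor ((~(q \/ r)) \/ q)
u6 = u1 xor u5 = (~(q \/ r)) xor ((p /\ (p xor ((~(q \/ r)) \/ q))) xor ((~(q \/ r)) \/ q))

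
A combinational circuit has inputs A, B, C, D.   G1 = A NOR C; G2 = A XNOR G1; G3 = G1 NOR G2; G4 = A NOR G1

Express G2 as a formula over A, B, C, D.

A XNOR (A NOR C)

G1 = A NOR C
G2 = A XNOR G1 = A XNOR (A NOR C)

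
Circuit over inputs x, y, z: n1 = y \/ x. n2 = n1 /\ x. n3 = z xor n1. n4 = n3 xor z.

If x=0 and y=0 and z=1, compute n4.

n1 = 0 \/ 0 = 0
n3 = 1 xor 0 = 1
n4 = 1 xor 1 = 0

0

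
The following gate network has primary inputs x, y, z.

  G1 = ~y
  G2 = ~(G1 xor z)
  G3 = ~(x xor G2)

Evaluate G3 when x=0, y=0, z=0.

G1 = ~0 = 1
G2 = ~(1 xor 0) = 0
G3 = ~(0 xor 0) = 1

1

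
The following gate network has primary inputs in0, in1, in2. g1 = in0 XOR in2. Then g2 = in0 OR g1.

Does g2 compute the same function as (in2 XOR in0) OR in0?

g1 = in0 XOR in2
g2 = in0 OR g1 = in0 OR (in0 XOR in2)
At in0=0, in1=0, in2=0: circuit gives 0, formula gives 0.
At in0=0, in1=0, in2=1: circuit gives 1, formula gives 1.
Agrees on all 8 inputs.

Yes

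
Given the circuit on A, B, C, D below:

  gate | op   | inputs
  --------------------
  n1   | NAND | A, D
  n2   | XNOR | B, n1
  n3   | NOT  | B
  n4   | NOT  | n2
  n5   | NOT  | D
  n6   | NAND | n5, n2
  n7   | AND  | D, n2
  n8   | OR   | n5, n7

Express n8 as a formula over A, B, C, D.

NOT D OR (D AND (B XNOR (A NAND D)))

n1 = A NAND D
n2 = B XNOR n1 = B XNOR (A NAND D)
n5 = NOT D
n7 = D AND n2 = D AND (B XNOR (A NAND D))
n8 = n5 OR n7 = NOT D OR (D AND (B XNOR (A NAND D)))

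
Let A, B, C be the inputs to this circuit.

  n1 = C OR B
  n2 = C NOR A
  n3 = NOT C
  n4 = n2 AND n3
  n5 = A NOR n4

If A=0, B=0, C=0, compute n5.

n2 = 0 NOR 0 = 1
n3 = NOT 0 = 1
n4 = 1 AND 1 = 1
n5 = 0 NOR 1 = 0

0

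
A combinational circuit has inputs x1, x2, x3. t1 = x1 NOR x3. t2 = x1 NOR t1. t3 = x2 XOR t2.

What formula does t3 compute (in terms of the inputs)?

x2 XOR (x1 NOR (x1 NOR x3))

t1 = x1 NOR x3
t2 = x1 NOR t1 = x1 NOR (x1 NOR x3)
t3 = x2 XOR t2 = x2 XOR (x1 NOR (x1 NOR x3))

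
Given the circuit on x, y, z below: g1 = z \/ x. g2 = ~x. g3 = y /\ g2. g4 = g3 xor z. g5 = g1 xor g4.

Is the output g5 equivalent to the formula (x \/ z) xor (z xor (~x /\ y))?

Yes

g1 = z \/ x
g2 = ~x
g3 = y /\ g2 = y /\ ~x
g4 = g3 xor z = (y /\ ~x) xor z
g5 = g1 xor g4 = (z \/ x) xor ((y /\ ~x) xor z)
At x=0, y=0, z=0: circuit gives 0, formula gives 0.
At x=0, y=1, z=0: circuit gives 1, formula gives 1.
Agrees on all 8 inputs.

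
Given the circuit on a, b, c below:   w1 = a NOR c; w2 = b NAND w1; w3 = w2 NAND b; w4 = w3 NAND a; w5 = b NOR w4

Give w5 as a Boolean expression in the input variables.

b NOR (((b NAND (a NOR c)) NAND b) NAND a)

w1 = a NOR c
w2 = b NAND w1 = b NAND (a NOR c)
w3 = w2 NAND b = (b NAND (a NOR c)) NAND b
w4 = w3 NAND a = ((b NAND (a NOR c)) NAND b) NAND a
w5 = b NOR w4 = b NOR (((b NAND (a NOR c)) NAND b) NAND a)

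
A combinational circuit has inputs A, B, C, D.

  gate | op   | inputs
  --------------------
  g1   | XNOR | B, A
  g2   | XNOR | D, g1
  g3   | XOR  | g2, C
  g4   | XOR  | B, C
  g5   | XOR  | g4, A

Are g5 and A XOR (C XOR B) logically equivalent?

Yes

g4 = B XOR C
g5 = g4 XOR A = (B XOR C) XOR A
At A=0, B=0, C=0, D=0: circuit gives 0, formula gives 0.
At A=0, B=0, C=1, D=0: circuit gives 1, formula gives 1.
Agrees on all 16 inputs.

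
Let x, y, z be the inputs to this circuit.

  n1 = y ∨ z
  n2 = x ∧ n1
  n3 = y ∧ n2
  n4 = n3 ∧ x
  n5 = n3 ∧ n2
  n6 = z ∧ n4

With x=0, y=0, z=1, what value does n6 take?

0

n1 = 0 ∨ 1 = 1
n2 = 0 ∧ 1 = 0
n3 = 0 ∧ 0 = 0
n4 = 0 ∧ 0 = 0
n6 = 1 ∧ 0 = 0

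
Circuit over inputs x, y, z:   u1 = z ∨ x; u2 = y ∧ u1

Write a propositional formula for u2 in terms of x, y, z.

u1 = z ∨ x
u2 = y ∧ u1 = y ∧ (z ∨ x)

y ∧ (z ∨ x)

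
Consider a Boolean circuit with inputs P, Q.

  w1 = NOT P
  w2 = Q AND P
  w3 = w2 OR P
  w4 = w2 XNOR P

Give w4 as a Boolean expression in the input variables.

w2 = Q AND P
w4 = w2 XNOR P = (Q AND P) XNOR P

(Q AND P) XNOR P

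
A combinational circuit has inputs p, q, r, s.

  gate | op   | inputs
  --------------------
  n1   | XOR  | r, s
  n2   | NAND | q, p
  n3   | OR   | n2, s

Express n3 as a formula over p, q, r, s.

n2 = q NAND p
n3 = n2 OR s = (q NAND p) OR s

(q NAND p) OR s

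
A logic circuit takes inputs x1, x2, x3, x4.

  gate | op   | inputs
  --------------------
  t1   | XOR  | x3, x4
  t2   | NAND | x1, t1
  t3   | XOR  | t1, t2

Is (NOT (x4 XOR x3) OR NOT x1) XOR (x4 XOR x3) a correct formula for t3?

Yes

t1 = x3 XOR x4
t2 = x1 NAND t1 = x1 NAND (x3 XOR x4)
t3 = t1 XOR t2 = (x3 XOR x4) XOR (x1 NAND (x3 XOR x4))
At x1=0, x2=0, x3=0, x4=1: circuit gives 0, formula gives 0.
At x1=0, x2=0, x3=0, x4=0: circuit gives 1, formula gives 1.
Agrees on all 16 inputs.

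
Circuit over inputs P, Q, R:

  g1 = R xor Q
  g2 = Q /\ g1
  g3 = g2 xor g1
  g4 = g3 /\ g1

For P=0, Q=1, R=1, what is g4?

g1 = 1 xor 1 = 0
g2 = 1 /\ 0 = 0
g3 = 0 xor 0 = 0
g4 = 0 /\ 0 = 0

0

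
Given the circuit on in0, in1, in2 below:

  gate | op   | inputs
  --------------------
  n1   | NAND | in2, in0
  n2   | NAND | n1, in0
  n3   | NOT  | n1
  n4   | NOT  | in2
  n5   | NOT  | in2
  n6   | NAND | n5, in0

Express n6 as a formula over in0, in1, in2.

n5 = NOT in2
n6 = n5 NAND in0 = NOT in2 NAND in0

NOT in2 NAND in0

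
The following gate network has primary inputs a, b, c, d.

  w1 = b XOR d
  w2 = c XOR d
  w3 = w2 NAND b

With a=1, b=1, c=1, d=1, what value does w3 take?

w2 = 1 XOR 1 = 0
w3 = 0 NAND 1 = 1

1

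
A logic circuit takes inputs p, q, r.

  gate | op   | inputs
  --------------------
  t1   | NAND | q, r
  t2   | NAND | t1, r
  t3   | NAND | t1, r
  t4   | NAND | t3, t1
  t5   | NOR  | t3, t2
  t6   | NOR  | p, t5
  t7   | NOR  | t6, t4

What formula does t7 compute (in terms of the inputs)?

(p NOR (((q NAND r) NAND r) NOR ((q NAND r) NAND r))) NOR (((q NAND r) NAND r) NAND (q NAND r))

t1 = q NAND r
t2 = t1 NAND r = (q NAND r) NAND r
t3 = t1 NAND r = (q NAND r) NAND r
t4 = t3 NAND t1 = ((q NAND r) NAND r) NAND (q NAND r)
t5 = t3 NOR t2 = ((q NAND r) NAND r) NOR ((q NAND r) NAND r)
t6 = p NOR t5 = p NOR (((q NAND r) NAND r) NOR ((q NAND r) NAND r))
t7 = t6 NOR t4 = (p NOR (((q NAND r) NAND r) NOR ((q NAND r) NAND r))) NOR (((q NAND r) NAND r) NAND (q NAND r))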